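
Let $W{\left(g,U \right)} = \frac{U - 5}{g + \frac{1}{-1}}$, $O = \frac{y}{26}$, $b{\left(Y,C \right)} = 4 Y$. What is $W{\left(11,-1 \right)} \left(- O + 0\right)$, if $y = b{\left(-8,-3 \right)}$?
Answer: $- \frac{48}{65} \approx -0.73846$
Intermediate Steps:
$y = -32$ ($y = 4 \left(-8\right) = -32$)
$O = - \frac{16}{13}$ ($O = - \frac{32}{26} = \left(-32\right) \frac{1}{26} = - \frac{16}{13} \approx -1.2308$)
$W{\left(g,U \right)} = \frac{-5 + U}{-1 + g}$ ($W{\left(g,U \right)} = \frac{-5 + U}{g - 1} = \frac{-5 + U}{-1 + g}$)
$W{\left(11,-1 \right)} \left(- O + 0\right) = \frac{-5 - 1}{-1 + 11} \left(\left(-1\right) \left(- \frac{16}{13}\right) + 0\right) = \frac{1}{10} \left(-6\right) \left(\frac{16}{13} + 0\right) = \frac{1}{10} \left(-6\right) \frac{16}{13} = \left(- \frac{3}{5}\right) \frac{16}{13} = - \frac{48}{65}$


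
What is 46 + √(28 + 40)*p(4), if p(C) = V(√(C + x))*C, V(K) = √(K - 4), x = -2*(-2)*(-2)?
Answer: 46 + 8*√(-68 + 34*I) ≈ 62.026 + 67.888*I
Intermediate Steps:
x = -8 (x = 4*(-2) = -8)
V(K) = √(-4 + K)
p(C) = C*√(-4 + √(-8 + C)) (p(C) = √(-4 + √(C - 8))*C = √(-4 + √(-8 + C))*C = C*√(-4 + √(-8 + C)))
46 + √(28 + 40)*p(4) = 46 + √(28 + 40)*(4*√(-4 + √(-8 + 4))) = 46 + √68*(4*√(-4 + √(-4))) = 46 + (2*√17)*(4*√(-4 + 2*I)) = 46 + 8*√17*√(-4 + 2*I)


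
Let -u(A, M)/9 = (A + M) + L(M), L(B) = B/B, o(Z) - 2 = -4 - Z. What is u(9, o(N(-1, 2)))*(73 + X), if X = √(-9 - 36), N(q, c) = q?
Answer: -5913 - 243*I*√5 ≈ -5913.0 - 543.36*I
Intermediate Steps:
o(Z) = -2 - Z (o(Z) = 2 + (-4 - Z) = -2 - Z)
L(B) = 1
X = 3*I*√5 (X = √(-45) = 3*I*√5 ≈ 6.7082*I)
u(A, M) = -9 - 9*A - 9*M (u(A, M) = -9*((A + M) + 1) = -9*(1 + A + M) = -9 - 9*A - 9*M)
u(9, o(N(-1, 2)))*(73 + X) = (-9 - 9*9 - 9*(-2 - 1*(-1)))*(73 + 3*I*√5) = (-9 - 81 - 9*(-2 + 1))*(73 + 3*I*√5) = (-9 - 81 - 9*(-1))*(73 + 3*I*√5) = (-9 - 81 + 9)*(73 + 3*I*√5) = -81*(73 + 3*I*√5) = -5913 - 243*I*√5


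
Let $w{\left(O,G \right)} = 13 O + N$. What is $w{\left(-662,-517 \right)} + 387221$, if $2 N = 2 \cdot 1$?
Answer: $378616$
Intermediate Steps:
$N = 1$ ($N = \frac{2 \cdot 1}{2} = \frac{1}{2} \cdot 2 = 1$)
$w{\left(O,G \right)} = 1 + 13 O$ ($w{\left(O,G \right)} = 13 O + 1 = 1 + 13 O$)
$w{\left(-662,-517 \right)} + 387221 = \left(1 + 13 \left(-662\right)\right) + 387221 = \left(1 - 8606\right) + 387221 = -8605 + 387221 = 378616$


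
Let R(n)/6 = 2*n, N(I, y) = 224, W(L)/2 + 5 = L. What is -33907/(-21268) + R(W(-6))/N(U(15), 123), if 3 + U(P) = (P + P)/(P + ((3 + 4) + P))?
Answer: 15472/37219 ≈ 0.41570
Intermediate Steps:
W(L) = -10 + 2*L
U(P) = -3 + 2*P/(7 + 2*P) (U(P) = -3 + (P + P)/(P + ((3 + 4) + P)) = -3 + (2*P)/(P + (7 + P)) = -3 + (2*P)/(7 + 2*P) = -3 + 2*P/(7 + 2*P))
R(n) = 12*n (R(n) = 6*(2*n) = 12*n)
-33907/(-21268) + R(W(-6))/N(U(15), 123) = -33907/(-21268) + (12*(-10 + 2*(-6)))/224 = -33907*(-1/21268) + (12*(-10 - 12))*(1/224) = 33907/21268 + (12*(-22))*(1/224) = 33907/21268 - 264*1/224 = 33907/21268 - 33/28 = 15472/37219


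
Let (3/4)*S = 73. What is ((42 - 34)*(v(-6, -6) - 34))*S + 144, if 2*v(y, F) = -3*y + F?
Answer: -64976/3 ≈ -21659.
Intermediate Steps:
S = 292/3 (S = (4/3)*73 = 292/3 ≈ 97.333)
v(y, F) = F/2 - 3*y/2 (v(y, F) = (-3*y + F)/2 = (F - 3*y)/2 = F/2 - 3*y/2)
((42 - 34)*(v(-6, -6) - 34))*S + 144 = ((42 - 34)*(((½)*(-6) - 3/2*(-6)) - 34))*(292/3) + 144 = (8*((-3 + 9) - 34))*(292/3) + 144 = (8*(6 - 34))*(292/3) + 144 = (8*(-28))*(292/3) + 144 = -224*292/3 + 144 = -65408/3 + 144 = -64976/3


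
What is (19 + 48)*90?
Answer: 6030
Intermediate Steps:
(19 + 48)*90 = 67*90 = 6030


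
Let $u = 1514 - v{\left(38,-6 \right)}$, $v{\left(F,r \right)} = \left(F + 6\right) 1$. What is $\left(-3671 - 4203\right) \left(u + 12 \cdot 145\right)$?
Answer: $-25275540$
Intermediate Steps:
$v{\left(F,r \right)} = 6 + F$ ($v{\left(F,r \right)} = \left(6 + F\right) 1 = 6 + F$)
$u = 1470$ ($u = 1514 - \left(6 + 38\right) = 1514 - 44 = 1470$)
$\left(-3671 - 4203\right) \left(u + 12 \cdot 145\right) = \left(-3671 - 4203\right) \left(1470 + 12 \cdot 145\right) = - 7874 \left(1470 + 1740\right) = \left(-7874\right) 3210 = -25275540$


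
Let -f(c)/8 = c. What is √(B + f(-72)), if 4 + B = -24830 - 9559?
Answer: I*√33817 ≈ 183.89*I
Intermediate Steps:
f(c) = -8*c
B = -34393 (B = -4 + (-24830 - 9559) = -4 - 34389 = -34393)
√(B + f(-72)) = √(-34393 - 8*(-72)) = √(-34393 + 576) = √(-33817) = I*√33817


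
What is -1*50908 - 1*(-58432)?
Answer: 7524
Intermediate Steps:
-1*50908 - 1*(-58432) = -50908 + 58432 = 7524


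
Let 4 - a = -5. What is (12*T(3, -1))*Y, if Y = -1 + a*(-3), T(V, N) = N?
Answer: 336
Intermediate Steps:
a = 9 (a = 4 - 1*(-5) = 4 + 5 = 9)
Y = -28 (Y = -1 + 9*(-3) = -1 - 27 = -28)
(12*T(3, -1))*Y = (12*(-1))*(-28) = -12*(-28) = 336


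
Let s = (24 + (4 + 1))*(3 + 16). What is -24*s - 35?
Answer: -13259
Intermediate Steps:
s = 551 (s = (24 + 5)*19 = 29*19 = 551)
-24*s - 35 = -24*551 - 35 = -13224 - 35 = -13259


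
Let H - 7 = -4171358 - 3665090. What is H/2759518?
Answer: -7836441/2759518 ≈ -2.8398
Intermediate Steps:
H = -7836441 (H = 7 + (-4171358 - 3665090) = 7 - 7836448 = -7836441)
H/2759518 = -7836441/2759518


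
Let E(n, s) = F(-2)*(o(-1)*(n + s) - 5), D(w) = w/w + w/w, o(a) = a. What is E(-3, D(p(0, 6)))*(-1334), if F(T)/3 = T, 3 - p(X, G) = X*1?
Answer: -32016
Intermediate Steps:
p(X, G) = 3 - X
F(T) = 3*T
D(w) = 2 (D(w) = 1 + 1 = 2)
E(n, s) = 30 + 6*n + 6*s (E(n, s) = (3*(-2))*(-(n + s) - 5) = -6*((-n - s) - 5) = -6*(-5 - n - s) = 30 + 6*n + 6*s)
E(-3, D(p(0, 6)))*(-1334) = (30 + 6*(-3) + 6*2)*(-1334) = (30 - 18 + 12)*(-1334) = 24*(-1334) = -32016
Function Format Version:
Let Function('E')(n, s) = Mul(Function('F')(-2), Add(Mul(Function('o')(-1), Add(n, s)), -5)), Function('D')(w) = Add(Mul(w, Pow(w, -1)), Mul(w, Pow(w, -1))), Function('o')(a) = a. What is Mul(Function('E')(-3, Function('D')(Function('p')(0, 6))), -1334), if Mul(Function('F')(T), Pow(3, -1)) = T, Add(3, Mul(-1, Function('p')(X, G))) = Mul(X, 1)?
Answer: -32016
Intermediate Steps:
Function('p')(X, G) = Add(3, Mul(-1, X)) (Function('p')(X, G) = Add(3, Mul(-1, Mul(X, 1))) = Add(3, Mul(-1, X)))
Function('F')(T) = Mul(3, T)
Function('D')(w) = 2 (Function('D')(w) = Add(1, 1) = 2)
Function('E')(n, s) = Add(30, Mul(6, n), Mul(6, s)) (Function('E')(n, s) = Mul(Mul(3, -2), Add(Mul(-1, Add(n, s)), -5)) = Mul(-6, Add(Add(Mul(-1, n), Mul(-1, s)), -5)) = Mul(-6, Add(-5, Mul(-1, n), Mul(-1, s))) = Add(30, Mul(6, n), Mul(6, s)))
Mul(Function('E')(-3, Function('D')(Function('p')(0, 6))), -1334) = Mul(Add(30, Mul(6, -3), Mul(6, 2)), -1334) = Mul(Add(30, -18, 12), -1334) = Mul(24, -1334) = -32016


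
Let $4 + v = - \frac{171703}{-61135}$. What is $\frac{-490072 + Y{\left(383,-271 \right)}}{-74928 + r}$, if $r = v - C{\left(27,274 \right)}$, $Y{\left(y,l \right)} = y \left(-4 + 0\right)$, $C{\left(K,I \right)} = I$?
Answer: $\frac{30054210540}{4597547107} \approx 6.537$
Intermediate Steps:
$Y{\left(y,l \right)} = - 4 y$ ($Y{\left(y,l \right)} = y \left(-4\right) = - 4 y$)
$v = - \frac{72837}{61135}$ ($v = -4 - \frac{171703}{-61135} = -4 - - \frac{171703}{61135} = -4 + \frac{171703}{61135} = - \frac{72837}{61135} \approx -1.1914$)
$r = - \frac{16823827}{61135}$ ($r = - \frac{72837}{61135} - 274 = - \frac{16823827}{61135} \approx -275.19$)
$\frac{-490072 + Y{\left(383,-271 \right)}}{-74928 + r} = \frac{-490072 - 1532}{-74928 - \frac{16823827}{61135}} = \frac{-490072 - 1532}{- \frac{4597547107}{61135}} = \left(-491604\right) \left(- \frac{61135}{4597547107}\right) = \frac{30054210540}{4597547107}$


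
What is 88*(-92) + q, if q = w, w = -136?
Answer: -8232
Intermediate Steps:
q = -136
88*(-92) + q = 88*(-92) - 136 = -8096 - 136 = -8232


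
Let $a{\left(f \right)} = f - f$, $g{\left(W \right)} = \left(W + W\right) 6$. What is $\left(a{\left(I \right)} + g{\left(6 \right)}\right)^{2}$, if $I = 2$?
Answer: $5184$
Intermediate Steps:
$g{\left(W \right)} = 12 W$ ($g{\left(W \right)} = 2 W 6 = 12 W$)
$a{\left(f \right)} = 0$
$\left(a{\left(I \right)} + g{\left(6 \right)}\right)^{2} = \left(0 + 12 \cdot 6\right)^{2} = \left(0 + 72\right)^{2} = 72^{2} = 5184$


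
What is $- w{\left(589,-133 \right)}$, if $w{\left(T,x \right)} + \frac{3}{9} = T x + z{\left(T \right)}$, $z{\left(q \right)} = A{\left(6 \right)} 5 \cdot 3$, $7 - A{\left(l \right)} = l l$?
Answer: $\frac{236317}{3} \approx 78772.0$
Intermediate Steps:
$A{\left(l \right)} = 7 - l^{2}$ ($A{\left(l \right)} = 7 - l l = 7 - l^{2}$)
$z{\left(q \right)} = -435$ ($z{\left(q \right)} = \left(7 - 6^{2}\right) 5 \cdot 3 = \left(7 - 36\right) 5 \cdot 3 = \left(-29\right) 5 \cdot 3 = \left(-145\right) 3 = -435$)
$w{\left(T,x \right)} = - \frac{1306}{3} + T x$ ($w{\left(T,x \right)} = - \frac{1}{3} + \left(T x - 435\right) = - \frac{1}{3} + \left(-435 + T x\right) = - \frac{1306}{3} + T x$)
$- w{\left(589,-133 \right)} = - (- \frac{1306}{3} + 589 \left(-133\right)) = - (- \frac{1306}{3} - 78337) = \left(-1\right) \left(- \frac{236317}{3}\right) = \frac{236317}{3}$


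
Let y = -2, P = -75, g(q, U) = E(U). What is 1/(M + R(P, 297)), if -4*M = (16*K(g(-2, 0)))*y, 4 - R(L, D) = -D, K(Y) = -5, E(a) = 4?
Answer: 1/261 ≈ 0.0038314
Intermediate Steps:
g(q, U) = 4
R(L, D) = 4 + D (R(L, D) = 4 - (-1)*D = 4 + D)
M = -40 (M = -16*(-5)*(-2)/4 = -(-20)*(-2) = -1/4*160 = -40)
1/(M + R(P, 297)) = 1/(-40 + (4 + 297)) = 1/(-40 + 301) = 1/261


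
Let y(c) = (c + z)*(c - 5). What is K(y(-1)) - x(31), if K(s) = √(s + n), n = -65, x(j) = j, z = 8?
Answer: -31 + I*√107 ≈ -31.0 + 10.344*I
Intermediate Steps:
y(c) = (-5 + c)*(8 + c) (y(c) = (c + 8)*(c - 5) = (8 + c)*(-5 + c) = (-5 + c)*(8 + c))
K(s) = √(-65 + s) (K(s) = √(s - 65) = √(-65 + s))
K(y(-1)) - x(31) = √(-65 + (-40 + (-1)² + 3*(-1))) - 1*31 = √(-65 + (-40 + 1 - 3)) - 31 = √(-65 - 42) - 31 = √(-107) - 31 = I*√107 - 31 = -31 + I*√107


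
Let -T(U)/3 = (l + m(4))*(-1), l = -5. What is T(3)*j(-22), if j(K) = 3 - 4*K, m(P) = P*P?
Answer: 3003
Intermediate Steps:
m(P) = P**2
T(U) = 33 (T(U) = -3*(-5 + 4**2)*(-1) = -3*(-5 + 16)*(-1) = -33*(-1) = -3*(-11) = 33)
T(3)*j(-22) = 33*(3 - 4*(-22)) = 33*(3 + 88) = 33*91 = 3003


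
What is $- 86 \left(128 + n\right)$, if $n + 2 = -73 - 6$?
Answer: $-4042$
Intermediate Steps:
$n = -81$ ($n = -2 - 79 = -81$)
$- 86 \left(128 + n\right) = - 86 \left(128 - 81\right) = \left(-86\right) 47 = -4042$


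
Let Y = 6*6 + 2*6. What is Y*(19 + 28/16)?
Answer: 996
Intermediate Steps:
Y = 48 (Y = 36 + 12 = 48)
Y*(19 + 28/16) = 48*(19 + 28/16) = 48*(19 + 28*(1/16)) = 48*(19 + 7/4) = 48*(83/4) = 996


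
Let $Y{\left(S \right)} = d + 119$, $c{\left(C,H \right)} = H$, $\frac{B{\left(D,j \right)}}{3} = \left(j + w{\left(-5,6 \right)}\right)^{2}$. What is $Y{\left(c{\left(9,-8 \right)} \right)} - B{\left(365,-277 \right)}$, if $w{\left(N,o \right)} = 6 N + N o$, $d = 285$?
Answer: $-340303$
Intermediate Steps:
$B{\left(D,j \right)} = 3 \left(-60 + j\right)^{2}$ ($B{\left(D,j \right)} = 3 \left(j - 5 \left(6 + 6\right)\right)^{2} = 3 \left(j - 60\right)^{2} = 3 \left(-60 + j\right)^{2}$)
$Y{\left(S \right)} = 404$ ($Y{\left(S \right)} = 285 + 119 = 404$)
$Y{\left(c{\left(9,-8 \right)} \right)} - B{\left(365,-277 \right)} = 404 - 3 \left(-60 - 277\right)^{2} = 404 - 3 \left(-337\right)^{2} = 404 - 3 \cdot 113569 = 404 - 340707 = -340303$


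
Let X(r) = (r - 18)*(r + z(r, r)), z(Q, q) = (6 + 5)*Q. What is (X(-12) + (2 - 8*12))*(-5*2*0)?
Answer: 0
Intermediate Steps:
z(Q, q) = 11*Q
X(r) = 12*r*(-18 + r) (X(r) = (r - 18)*(r + 11*r) = (-18 + r)*(12*r) = 12*r*(-18 + r))
(X(-12) + (2 - 8*12))*(-5*2*0) = (12*(-12)*(-18 - 12) + (2 - 8*12))*(-5*2*0) = (12*(-12)*(-30) + (2 - 96))*(-10*0) = (4320 - 94)*0 = 4226*0 = 0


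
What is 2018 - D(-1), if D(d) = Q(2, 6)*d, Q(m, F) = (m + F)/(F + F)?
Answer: 6056/3 ≈ 2018.7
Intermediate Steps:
Q(m, F) = (F + m)/(2*F) (Q(m, F) = (F + m)/((2*F)) = (F + m)*(1/(2*F)) = (F + m)/(2*F))
D(d) = 2*d/3 (D(d) = ((1/2)*(6 + 2)/6)*d = ((1/2)*(1/6)*8)*d = 2*d/3)
2018 - D(-1) = 2018 - 2*(-1)/3 = 2018 - 1*(-2/3) = 2018 + 2/3 = 6056/3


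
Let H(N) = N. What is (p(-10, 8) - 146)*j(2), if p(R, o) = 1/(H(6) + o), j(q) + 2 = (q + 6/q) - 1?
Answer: -2043/7 ≈ -291.86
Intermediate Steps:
j(q) = -3 + q + 6/q (j(q) = -2 + ((q + 6/q) - 1) = -2 + (-1 + q + 6/q) = -3 + q + 6/q)
p(R, o) = 1/(6 + o)
(p(-10, 8) - 146)*j(2) = (1/(6 + 8) - 146)*(-3 + 2 + 6/2) = (1/14 - 146)*(-3 + 2 + 6*(½)) = (1/14 - 146)*(-3 + 2 + 3) = -2043/14*2 = -2043/7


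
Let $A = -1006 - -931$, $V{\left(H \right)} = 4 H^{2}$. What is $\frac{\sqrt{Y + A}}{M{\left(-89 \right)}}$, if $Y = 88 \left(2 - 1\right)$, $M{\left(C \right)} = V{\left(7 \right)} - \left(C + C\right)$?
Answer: $\frac{\sqrt{13}}{374} \approx 0.0096405$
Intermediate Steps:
$M{\left(C \right)} = 196 - 2 C$ ($M{\left(C \right)} = 4 \cdot 7^{2} - \left(C + C\right) = 4 \cdot 49 - 2 C = 196 - 2 C$)
$Y = 88$ ($Y = 88 \cdot 1 = 88$)
$A = -75$ ($A = -1006 + 931 = -75$)
$\frac{\sqrt{Y + A}}{M{\left(-89 \right)}} = \frac{\sqrt{88 - 75}}{196 - -178} = \frac{\sqrt{13}}{196 + 178} = \frac{\sqrt{13}}{374}$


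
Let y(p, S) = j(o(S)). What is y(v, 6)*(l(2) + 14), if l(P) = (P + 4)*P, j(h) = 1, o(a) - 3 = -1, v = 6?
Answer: 26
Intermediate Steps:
o(a) = 2 (o(a) = 3 - 1 = 2)
y(p, S) = 1
l(P) = P*(4 + P) (l(P) = (4 + P)*P = P*(4 + P))
y(v, 6)*(l(2) + 14) = 1*(2*(4 + 2) + 14) = 1*(2*6 + 14) = 1*(12 + 14) = 1*26 = 26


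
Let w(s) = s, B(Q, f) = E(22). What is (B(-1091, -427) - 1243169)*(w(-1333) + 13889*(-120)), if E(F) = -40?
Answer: 2073688773717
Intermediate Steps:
B(Q, f) = -40
(B(-1091, -427) - 1243169)*(w(-1333) + 13889*(-120)) = (-40 - 1243169)*(-1333 + 13889*(-120)) = -1243209*(-1333 - 1666680) = -1243209*(-1668013) = 2073688773717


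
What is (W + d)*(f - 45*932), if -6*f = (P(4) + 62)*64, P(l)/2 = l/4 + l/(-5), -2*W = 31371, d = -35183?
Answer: 10836414818/5 ≈ 2.1673e+9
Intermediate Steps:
W = -31371/2 (W = -½*31371 = -31371/2 ≈ -15686.)
P(l) = l/10 (P(l) = 2*(l/4 + l/(-5)) = 2*(l*(¼) + l*(-⅕)) = 2*(l/4 - l/5) = 2*(l/20) = l/10)
f = -3328/5 (f = -((⅒)*4 + 62)*64/6 = -(⅖ + 62)*64/6 = -52*64/5 = -⅙*19968/5 = -3328/5 ≈ -665.60)
(W + d)*(f - 45*932) = (-31371/2 - 35183)*(-3328/5 - 45*932) = -101737*(-3328/5 - 41940)/2 = -101737/2*(-213028/5) = 10836414818/5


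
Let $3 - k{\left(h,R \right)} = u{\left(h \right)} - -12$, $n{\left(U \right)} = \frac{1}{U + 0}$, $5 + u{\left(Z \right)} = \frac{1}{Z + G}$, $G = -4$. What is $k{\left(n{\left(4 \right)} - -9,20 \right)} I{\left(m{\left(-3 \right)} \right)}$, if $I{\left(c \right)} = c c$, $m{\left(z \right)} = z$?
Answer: $- \frac{264}{7} \approx -37.714$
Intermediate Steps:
$u{\left(Z \right)} = -5 + \frac{1}{-4 + Z}$ ($u{\left(Z \right)} = -5 + \frac{1}{Z - 4} = -5 + \frac{1}{-4 + Z}$)
$n{\left(U \right)} = \frac{1}{U}$
$k{\left(h,R \right)} = -9 - \frac{21 - 5 h}{-4 + h}$ ($k{\left(h,R \right)} = 3 - \left(\frac{21 - 5 h}{-4 + h} - -12\right) = 3 - \left(\frac{21 - 5 h}{-4 + h} + 12\right) = 3 - \left(12 + \frac{21 - 5 h}{-4 + h}\right) = -9 - \frac{21 - 5 h}{-4 + h}$)
$I{\left(c \right)} = c^{2}$
$k{\left(n{\left(4 \right)} - -9,20 \right)} I{\left(m{\left(-3 \right)} \right)} = \frac{15 - 4 \left(\frac{1}{4} - -9\right)}{-4 + \left(\frac{1}{4} - -9\right)} \left(-3\right)^{2} = \frac{15 - 4 \left(\frac{1}{4} + 9\right)}{-4 + \left(\frac{1}{4} + 9\right)} 9 = \frac{15 - 37}{-4 + \frac{37}{4}} \cdot 9 = \frac{15 - 37}{\frac{21}{4}} \cdot 9 = \frac{4}{21} \left(-22\right) 9 = \left(- \frac{88}{21}\right) 9 = - \frac{264}{7}$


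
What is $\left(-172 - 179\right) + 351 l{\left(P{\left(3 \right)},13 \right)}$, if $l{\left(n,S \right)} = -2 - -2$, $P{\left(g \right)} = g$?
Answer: $-351$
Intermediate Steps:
$l{\left(n,S \right)} = 0$ ($l{\left(n,S \right)} = -2 + 2 = 0$)
$\left(-172 - 179\right) + 351 l{\left(P{\left(3 \right)},13 \right)} = \left(-172 - 179\right) + 351 \cdot 0 = -351 + 0 = -351$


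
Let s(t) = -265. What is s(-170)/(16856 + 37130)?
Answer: -265/53986 ≈ -0.0049087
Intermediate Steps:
s(-170)/(16856 + 37130) = -265/(16856 + 37130) = -265/53986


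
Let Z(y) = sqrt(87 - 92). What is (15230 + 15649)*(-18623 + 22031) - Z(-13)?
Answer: 105235632 - I*sqrt(5) ≈ 1.0524e+8 - 2.2361*I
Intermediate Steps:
Z(y) = I*sqrt(5) (Z(y) = sqrt(-5) = I*sqrt(5))
(15230 + 15649)*(-18623 + 22031) - Z(-13) = (15230 + 15649)*(-18623 + 22031) - I*sqrt(5) = 30879*3408 - I*sqrt(5) = 105235632 - I*sqrt(5)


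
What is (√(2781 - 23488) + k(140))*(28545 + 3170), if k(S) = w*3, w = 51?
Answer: 4852395 + 31715*I*√20707 ≈ 4.8524e+6 + 4.5638e+6*I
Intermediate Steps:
k(S) = 153 (k(S) = 51*3 = 153)
(√(2781 - 23488) + k(140))*(28545 + 3170) = (√(2781 - 23488) + 153)*(28545 + 3170) = (√(-20707) + 153)*31715 = (I*√20707 + 153)*31715 = (153 + I*√20707)*31715 = 4852395 + 31715*I*√20707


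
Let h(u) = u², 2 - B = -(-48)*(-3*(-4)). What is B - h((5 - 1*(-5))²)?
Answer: -10574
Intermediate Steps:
B = -574 (B = 2 - (-6)*(-(-24)*(-4)) = 2 - (-6)*(-8*12) = 2 - (-6)*(-96) = 2 - 1*576 = 2 - 576 = -574)
B - h((5 - 1*(-5))²) = -574 - ((5 - 1*(-5))²)² = -574 - ((5 + 5)²)² = -574 - (10²)² = -574 - 1*100² = -574 - 1*10000 = -574 - 10000 = -10574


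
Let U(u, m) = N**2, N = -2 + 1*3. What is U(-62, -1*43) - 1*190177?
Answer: -190176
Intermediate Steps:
N = 1 (N = -2 + 3 = 1)
U(u, m) = 1 (U(u, m) = 1**2 = 1)
U(-62, -1*43) - 1*190177 = 1 - 1*190177 = 1 - 190177 = -190176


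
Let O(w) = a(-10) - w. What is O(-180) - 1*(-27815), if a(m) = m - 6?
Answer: 27979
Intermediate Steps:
a(m) = -6 + m
O(w) = -16 - w (O(w) = (-6 - 10) - w = -16 - w)
O(-180) - 1*(-27815) = (-16 - 1*(-180)) - 1*(-27815) = (-16 + 180) + 27815 = 164 + 27815 = 27979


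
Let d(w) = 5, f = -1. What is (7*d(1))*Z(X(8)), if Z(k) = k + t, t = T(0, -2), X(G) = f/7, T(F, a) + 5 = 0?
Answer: -180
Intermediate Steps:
T(F, a) = -5 (T(F, a) = -5 + 0 = -5)
X(G) = -1/7
t = -5
Z(k) = -5 + k (Z(k) = k - 5 = -5 + k)
(7*d(1))*Z(X(8)) = (7*5)*(-5 - 1/7) = 35*(-36/7) = -180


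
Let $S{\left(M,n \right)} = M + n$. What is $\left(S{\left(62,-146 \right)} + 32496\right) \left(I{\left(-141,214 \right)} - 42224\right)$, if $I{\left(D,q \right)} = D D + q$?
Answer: $-717245148$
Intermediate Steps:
$I{\left(D,q \right)} = q + D^{2}$ ($I{\left(D,q \right)} = D^{2} + q = q + D^{2}$)
$\left(S{\left(62,-146 \right)} + 32496\right) \left(I{\left(-141,214 \right)} - 42224\right) = \left(\left(62 - 146\right) + 32496\right) \left(\left(214 + \left(-141\right)^{2}\right) - 42224\right) = \left(-84 + 32496\right) \left(\left(214 + 19881\right) - 42224\right) = 32412 \left(20095 - 42224\right) = 32412 \left(-22129\right) = -717245148$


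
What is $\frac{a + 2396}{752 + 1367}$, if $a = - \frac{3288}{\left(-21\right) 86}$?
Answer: $\frac{721744}{637819} \approx 1.1316$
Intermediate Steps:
$a = \frac{548}{301}$ ($a = - \frac{3288}{-1806} = \left(-3288\right) \left(- \frac{1}{1806}\right) = \frac{548}{301} \approx 1.8206$)
$\frac{a + 2396}{752 + 1367} = \frac{\frac{548}{301} + 2396}{752 + 1367} = \frac{721744}{301 \cdot 2119} = \frac{721744}{301} \cdot \frac{1}{2119} = \frac{721744}{637819}$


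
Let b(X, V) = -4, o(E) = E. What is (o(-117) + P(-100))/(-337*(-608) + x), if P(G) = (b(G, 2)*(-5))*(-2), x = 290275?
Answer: -157/495171 ≈ -0.00031706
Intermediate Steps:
P(G) = -40 (P(G) = -4*(-5)*(-2) = 20*(-2) = -40)
(o(-117) + P(-100))/(-337*(-608) + x) = (-117 - 40)/(-337*(-608) + 290275) = -157/(204896 + 290275) = -157/495171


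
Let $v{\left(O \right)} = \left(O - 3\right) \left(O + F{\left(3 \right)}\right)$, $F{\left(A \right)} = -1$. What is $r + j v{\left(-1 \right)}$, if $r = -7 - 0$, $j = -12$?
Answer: $-103$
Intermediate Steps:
$r = -7$ ($r = -7 + 0 = -7$)
$v{\left(O \right)} = \left(-1 + O\right) \left(-3 + O\right)$ ($v{\left(O \right)} = \left(O - 3\right) \left(O - 1\right) = \left(-3 + O\right) \left(-1 + O\right) = \left(-1 + O\right) \left(-3 + O\right)$)
$r + j v{\left(-1 \right)} = -7 - 12 \left(3 + \left(-1\right)^{2} - -4\right) = -7 - 12 \left(3 + 1 + 4\right) = -7 - 96 = -103$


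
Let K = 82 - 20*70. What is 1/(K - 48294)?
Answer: -1/49612 ≈ -2.0156e-5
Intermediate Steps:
K = -1318 (K = 82 - 1400 = -1318)
1/(K - 48294) = 1/(-1318 - 48294) = 1/(-49612) = -1/49612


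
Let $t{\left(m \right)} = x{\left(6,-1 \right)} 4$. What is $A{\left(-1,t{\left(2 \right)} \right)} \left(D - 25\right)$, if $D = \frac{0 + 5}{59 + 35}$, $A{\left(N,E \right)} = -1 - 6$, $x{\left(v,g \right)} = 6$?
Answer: $\frac{16415}{94} \approx 174.63$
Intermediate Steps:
$t{\left(m \right)} = 24$ ($t{\left(m \right)} = 6 \cdot 4 = 24$)
$A{\left(N,E \right)} = -7$ ($A{\left(N,E \right)} = -1 - 6 = -7$)
$D = \frac{5}{94} \approx 0.053191$
$A{\left(-1,t{\left(2 \right)} \right)} \left(D - 25\right) = - 7 \left(\frac{5}{94} - 25\right) = \left(-7\right) \left(- \frac{2345}{94}\right) = \frac{16415}{94}$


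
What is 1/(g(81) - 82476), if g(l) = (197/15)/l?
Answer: -1215/100208143 ≈ -1.2125e-5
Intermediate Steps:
g(l) = 197/(15*l) (g(l) = (197*(1/15))/l = 197/(15*l))
1/(g(81) - 82476) = 1/((197/15)/81 - 82476) = 1/((197/15)*(1/81) - 82476) = 1/(197/1215 - 82476) = 1/(-100208143/1215) = -1215/100208143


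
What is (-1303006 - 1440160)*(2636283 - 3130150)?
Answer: 1354759162922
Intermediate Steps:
(-1303006 - 1440160)*(2636283 - 3130150) = -2743166*(-493867) = 1354759162922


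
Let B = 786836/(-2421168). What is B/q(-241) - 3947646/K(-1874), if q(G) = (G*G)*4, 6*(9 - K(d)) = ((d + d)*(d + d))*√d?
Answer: -18230755074292548204733/13000705920696868042745290800 - 83181859463376*I*√1874/92450214703163225 ≈ -1.4023e-6 - 0.03895*I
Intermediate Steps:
B = -196709/605292 (B = 786836*(-1/2421168) = -196709/605292 ≈ -0.32498)
K(d) = 9 - 2*d^(5/2)/3 (K(d) = 9 - (d + d)*(d + d)*√d/6 = 9 - (2*d)*(2*d)*√d/6 = 9 - 4*d²*√d/6 = 9 - 2*d^(5/2)/3)
q(G) = 4*G² (q(G) = G²*4 = 4*G²)
B/q(-241) - 3947646/K(-1874) = -196709/(605292*(4*(-241)²)) - 3947646/(9 - 7023752*I*√1874/3) = -196709/(605292*(4*58081)) - 3947646/(9 - 7023752*I*√1874/3) = -196709/605292/232324 - 3947646/(9 - 7023752*I*√1874/3) = -196709/605292*1/232324 - 3947646/(9 - 7023752*I*√1874/3) = -196709/140623858608 - 3947646/(9 - 7023752*I*√1874/3)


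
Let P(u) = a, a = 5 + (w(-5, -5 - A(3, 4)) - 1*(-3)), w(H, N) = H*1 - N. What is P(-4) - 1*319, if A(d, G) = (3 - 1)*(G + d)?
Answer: -297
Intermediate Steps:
A(d, G) = 2*G + 2*d (A(d, G) = 2*(G + d) = 2*G + 2*d)
w(H, N) = H - N
a = 22 (a = 5 + ((-5 - (-5 - (2*4 + 2*3))) - 1*(-3)) = 5 + ((-5 - (-5 - (8 + 6))) + 3) = 5 + ((-5 - (-5 - 1*14)) + 3) = 5 + ((-5 - (-5 - 14)) + 3) = 5 + ((-5 - 1*(-19)) + 3) = 5 + ((-5 + 19) + 3) = 5 + (14 + 3) = 5 + 17 = 22)
P(u) = 22
P(-4) - 1*319 = 22 - 1*319 = 22 - 319 = -297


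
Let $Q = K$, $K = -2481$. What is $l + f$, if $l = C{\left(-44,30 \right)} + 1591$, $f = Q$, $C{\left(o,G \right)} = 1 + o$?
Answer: $-933$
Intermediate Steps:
$Q = -2481$
$f = -2481$
$l = 1548$ ($l = \left(1 - 44\right) + 1591 = -43 + 1591 = 1548$)
$l + f = 1548 - 2481 = -933$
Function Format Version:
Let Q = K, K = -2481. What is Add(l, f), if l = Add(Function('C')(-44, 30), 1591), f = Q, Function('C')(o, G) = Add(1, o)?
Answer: -933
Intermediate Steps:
Q = -2481
f = -2481
l = 1548 (l = Add(Add(1, -44), 1591) = Add(-43, 1591) = 1548)
Add(l, f) = Add(1548, -2481) = -933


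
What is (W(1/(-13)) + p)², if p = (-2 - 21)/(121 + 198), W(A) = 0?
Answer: 529/101761 ≈ 0.0051985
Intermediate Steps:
p = -23/319 ≈ -0.072100
(W(1/(-13)) + p)² = (0 - 23/319)² = (-23/319)² = 529/101761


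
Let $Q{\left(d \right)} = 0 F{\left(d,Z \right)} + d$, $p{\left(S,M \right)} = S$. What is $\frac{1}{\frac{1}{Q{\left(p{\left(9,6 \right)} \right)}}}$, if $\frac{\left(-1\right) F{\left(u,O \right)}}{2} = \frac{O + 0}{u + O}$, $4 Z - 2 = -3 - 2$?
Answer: $9$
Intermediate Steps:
$Z = - \frac{3}{4}$ ($Z = \frac{1}{2} + \frac{-3 - 2}{4} = \frac{1}{2} + \frac{1}{4} \left(-5\right) = \frac{1}{2} - \frac{5}{4} = - \frac{3}{4} \approx -0.75$)
$F{\left(u,O \right)} = - \frac{2 O}{O + u}$ ($F{\left(u,O \right)} = - 2 \frac{O + 0}{u + O} = - 2 \frac{O}{O + u} = - \frac{2 O}{O + u}$)
$Q{\left(d \right)} = d$ ($Q{\left(d \right)} = 0 \left(\left(-2\right) \left(- \frac{3}{4}\right) \frac{1}{- \frac{3}{4} + d}\right) + d = 0 \frac{3}{2 \left(- \frac{3}{4} + d\right)} + d = 0 + d = d$)
$\frac{1}{\frac{1}{Q{\left(p{\left(9,6 \right)} \right)}}} = \frac{1}{\frac{1}{9}} = 9$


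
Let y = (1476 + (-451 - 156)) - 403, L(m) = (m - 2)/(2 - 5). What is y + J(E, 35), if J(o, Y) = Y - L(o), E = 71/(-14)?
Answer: 6981/14 ≈ 498.64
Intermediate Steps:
L(m) = 2/3 - m/3 (L(m) = (-2 + m)/(-3) = (-2 + m)*(-1/3) = 2/3 - m/3)
E = -71/14 (E = 71*(-1/14) = -71/14 ≈ -5.0714)
J(o, Y) = -2/3 + Y + o/3 (J(o, Y) = Y - (2/3 - o/3) = Y + (-2/3 + o/3) = -2/3 + Y + o/3)
y = 466 (y = (1476 - 607) - 403 = 869 - 403 = 466)
y + J(E, 35) = 466 + (-2/3 + 35 + (1/3)*(-71/14)) = 466 + (-2/3 + 35 - 71/42) = 466 + 457/14 = 6981/14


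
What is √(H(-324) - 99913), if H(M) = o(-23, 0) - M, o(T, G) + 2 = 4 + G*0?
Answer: I*√99587 ≈ 315.57*I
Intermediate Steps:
o(T, G) = 2 (o(T, G) = -2 + (4 + G*0) = -2 + (4 + 0) = -2 + 4 = 2)
H(M) = 2 - M
√(H(-324) - 99913) = √((2 - 1*(-324)) - 99913) = √((2 + 324) - 99913) = √(326 - 99913) = √(-99587) = I*√99587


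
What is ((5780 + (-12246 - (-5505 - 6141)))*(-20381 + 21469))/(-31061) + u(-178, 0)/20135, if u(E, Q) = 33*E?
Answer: -113660090714/625413235 ≈ -181.74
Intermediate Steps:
((5780 + (-12246 - (-5505 - 6141)))*(-20381 + 21469))/(-31061) + u(-178, 0)/20135 = ((5780 + (-12246 - (-5505 - 6141)))*(-20381 + 21469))/(-31061) + (33*(-178))/20135 = ((5780 + (-12246 - 1*(-11646)))*1088)*(-1/31061) - 5874*1/20135 = ((5780 + (-12246 + 11646))*1088)*(-1/31061) - 5874/20135 = ((5780 - 600)*1088)*(-1/31061) - 5874/20135 = (5180*1088)*(-1/31061) - 5874/20135 = 5635840*(-1/31061) - 5874/20135 = -5635840/31061 - 5874/20135 = -113660090714/625413235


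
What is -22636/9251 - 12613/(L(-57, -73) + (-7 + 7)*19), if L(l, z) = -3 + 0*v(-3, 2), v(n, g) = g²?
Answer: 116614955/27753 ≈ 4201.9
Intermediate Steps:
L(l, z) = -3 (L(l, z) = -3 + 0*2² = -3 + 0*4 = -3 + 0 = -3)
-22636/9251 - 12613/(L(-57, -73) + (-7 + 7)*19) = -22636/9251 - 12613/(-3 + (-7 + 7)*19) = -22636*1/9251 - 12613/(-3 + 0*19) = -22636/9251 - 12613/(-3 + 0) = -22636/9251 - 12613/(-3) = -22636/9251 - 12613*(-⅓) = -22636/9251 + 12613/3 = 116614955/27753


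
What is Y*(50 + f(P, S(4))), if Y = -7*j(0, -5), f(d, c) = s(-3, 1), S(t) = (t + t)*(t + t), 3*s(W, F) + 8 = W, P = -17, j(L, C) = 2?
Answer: -1946/3 ≈ -648.67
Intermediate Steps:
s(W, F) = -8/3 + W/3
S(t) = 4*t² (S(t) = (2*t)*(2*t) = 4*t²)
f(d, c) = -11/3 (f(d, c) = -8/3 + (⅓)*(-3) = -8/3 - 1 = -11/3)
Y = -14 (Y = -7*2 = -14)
Y*(50 + f(P, S(4))) = -14*(50 - 11/3) = -14*139/3 = -1946/3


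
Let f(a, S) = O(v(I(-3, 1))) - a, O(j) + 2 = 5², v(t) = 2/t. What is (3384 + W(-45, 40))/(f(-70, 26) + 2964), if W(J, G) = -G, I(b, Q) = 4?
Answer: 3344/3057 ≈ 1.0939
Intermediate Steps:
O(j) = 23 (O(j) = -2 + 5² = -2 + 25 = 23)
f(a, S) = 23 - a
(3384 + W(-45, 40))/(f(-70, 26) + 2964) = (3384 - 1*40)/((23 - 1*(-70)) + 2964) = (3384 - 40)/((23 + 70) + 2964) = 3344/(93 + 2964) = 3344/3057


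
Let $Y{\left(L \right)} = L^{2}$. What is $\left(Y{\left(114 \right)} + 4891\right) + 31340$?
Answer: $49227$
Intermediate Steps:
$\left(Y{\left(114 \right)} + 4891\right) + 31340 = \left(114^{2} + 4891\right) + 31340 = \left(12996 + 4891\right) + 31340 = 17887 + 31340 = 49227$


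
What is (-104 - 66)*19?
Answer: -3230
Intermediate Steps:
(-104 - 66)*19 = -170*19 = -3230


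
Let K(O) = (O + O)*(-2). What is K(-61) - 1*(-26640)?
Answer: 26884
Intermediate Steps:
K(O) = -4*O (K(O) = (2*O)*(-2) = -4*O)
K(-61) - 1*(-26640) = -4*(-61) - 1*(-26640) = 244 + 26640 = 26884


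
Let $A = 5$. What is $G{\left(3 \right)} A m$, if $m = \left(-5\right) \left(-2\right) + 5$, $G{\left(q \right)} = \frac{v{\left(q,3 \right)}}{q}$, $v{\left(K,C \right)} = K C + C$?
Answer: $300$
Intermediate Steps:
$v{\left(K,C \right)} = C + C K$ ($v{\left(K,C \right)} = C K + C = C + C K$)
$G{\left(q \right)} = \frac{3 + 3 q}{q}$ ($G{\left(q \right)} = \frac{3 \left(1 + q\right)}{q} = \frac{3 + 3 q}{q}$)
$m = 15$ ($m = 10 + 5 = 15$)
$G{\left(3 \right)} A m = \left(3 + \frac{3}{3}\right) 5 \cdot 15 = \left(3 + 3 \cdot \frac{1}{3}\right) 5 \cdot 15 = \left(3 + 1\right) 5 \cdot 15 = 4 \cdot 5 \cdot 15 = 20 \cdot 15 = 300$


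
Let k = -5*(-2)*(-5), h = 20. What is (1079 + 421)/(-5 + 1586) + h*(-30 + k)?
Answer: -842700/527 ≈ -1599.1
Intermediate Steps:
k = -50 (k = 10*(-5) = -50)
(1079 + 421)/(-5 + 1586) + h*(-30 + k) = (1079 + 421)/(-5 + 1586) + 20*(-30 - 50) = 1500/1581 + 20*(-80) = 1500*(1/1581) - 1600 = 500/527 - 1600 = -842700/527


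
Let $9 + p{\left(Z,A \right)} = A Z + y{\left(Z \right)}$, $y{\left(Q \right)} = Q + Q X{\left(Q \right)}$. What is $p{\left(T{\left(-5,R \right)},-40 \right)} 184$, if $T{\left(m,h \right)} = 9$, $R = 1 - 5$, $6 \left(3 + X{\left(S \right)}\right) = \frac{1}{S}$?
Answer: $- \frac{213532}{3} \approx -71177.0$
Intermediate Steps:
$X{\left(S \right)} = -3 + \frac{1}{6 S}$
$R = -4$ ($R = 1 - 5 = -4$)
$y{\left(Q \right)} = Q + Q \left(-3 + \frac{1}{6 Q}\right)$
$p{\left(Z,A \right)} = - \frac{53}{6} - 2 Z + A Z$ ($p{\left(Z,A \right)} = -9 - \left(- \frac{1}{6} + 2 Z - A Z\right) = -9 + \left(\frac{1}{6} - 2 Z + A Z\right) = - \frac{53}{6} - 2 Z + A Z$)
$p{\left(T{\left(-5,R \right)},-40 \right)} 184 = \left(- \frac{53}{6} - 18 - 360\right) 184 = \left(- \frac{2321}{6}\right) 184 = - \frac{213532}{3}$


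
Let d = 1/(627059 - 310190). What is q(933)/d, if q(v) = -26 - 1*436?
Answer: -146393478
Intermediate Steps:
q(v) = -462 (q(v) = -26 - 436 = -462)
d = 1/316869 ≈ 3.1559e-6
q(933)/d = -462/1/316869 = -462*316869 = -146393478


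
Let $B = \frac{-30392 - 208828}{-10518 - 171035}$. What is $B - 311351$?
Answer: $- \frac{56526468883}{181553} \approx -3.1135 \cdot 10^{5}$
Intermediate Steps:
$B = \frac{239220}{181553}$ ($B = - \frac{239220}{-181553} = \left(-239220\right) \left(- \frac{1}{181553}\right) = \frac{239220}{181553} \approx 1.3176$)
$B - 311351 = \frac{239220}{181553} - 311351 = - \frac{56526468883}{181553}$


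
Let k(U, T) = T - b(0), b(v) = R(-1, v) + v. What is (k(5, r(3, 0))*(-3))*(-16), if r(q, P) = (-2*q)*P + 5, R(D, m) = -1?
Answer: 288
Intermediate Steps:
r(q, P) = 5 - 2*P*q (r(q, P) = -2*P*q + 5 = 5 - 2*P*q)
b(v) = -1 + v
k(U, T) = 1 + T (k(U, T) = T - (-1 + 0) = T - 1*(-1) = T + 1 = 1 + T)
(k(5, r(3, 0))*(-3))*(-16) = ((1 + (5 - 2*0*3))*(-3))*(-16) = ((1 + (5 + 0))*(-3))*(-16) = ((1 + 5)*(-3))*(-16) = (6*(-3))*(-16) = -18*(-16) = 288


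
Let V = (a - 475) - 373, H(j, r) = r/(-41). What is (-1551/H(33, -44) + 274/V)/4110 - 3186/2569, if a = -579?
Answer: -95938925407/60268431720 ≈ -1.5919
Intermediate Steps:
H(j, r) = -r/41 (H(j, r) = r*(-1/41) = -r/41)
V = -1427 (V = (-579 - 475) - 373 = -1054 - 373 = -1427)
(-1551/H(33, -44) + 274/V)/4110 - 3186/2569 = (-1551/((-1/41*(-44))) + 274/(-1427))/4110 - 3186/2569 = (-1551/44/41 + 274*(-1/1427))*(1/4110) - 3186*1/2569 = (-1551*41/44 - 274/1427)*(1/4110) - 3186/2569 = (-5781/4 - 274/1427)*(1/4110) - 3186/2569 = -8250583/5708*1/4110 - 3186/2569 = -8250583/23459880 - 3186/2569 = -95938925407/60268431720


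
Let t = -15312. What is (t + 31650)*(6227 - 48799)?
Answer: -695541336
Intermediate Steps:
(t + 31650)*(6227 - 48799) = (-15312 + 31650)*(6227 - 48799) = 16338*(-42572) = -695541336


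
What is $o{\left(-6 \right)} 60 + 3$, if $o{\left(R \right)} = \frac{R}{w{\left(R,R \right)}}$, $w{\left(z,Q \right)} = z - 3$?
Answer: $43$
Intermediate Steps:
$w{\left(z,Q \right)} = -3 + z$ ($w{\left(z,Q \right)} = z - 3 = -3 + z$)
$o{\left(R \right)} = \frac{R}{-3 + R}$
$o{\left(-6 \right)} 60 + 3 = - \frac{6}{-3 - 6} \cdot 60 + 3 = - \frac{6}{-9} \cdot 60 + 3 = \left(-6\right) \left(- \frac{1}{9}\right) 60 + 3 = \frac{2}{3} \cdot 60 + 3 = 40 + 3 = 43$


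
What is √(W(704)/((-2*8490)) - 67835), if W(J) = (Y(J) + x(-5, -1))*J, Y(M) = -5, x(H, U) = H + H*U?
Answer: I*√48895386411/849 ≈ 260.45*I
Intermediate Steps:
W(J) = -5*J (W(J) = (-5 - 5*(1 - 1))*J = (-5 - 5*0)*J = (-5 + 0)*J = -5*J)
√(W(704)/((-2*8490)) - 67835) = √((-5*704)/((-2*8490)) - 67835) = √(-3520/(-16980) - 67835) = √(-3520*(-1/16980) - 67835) = √(176/849 - 67835) = √(-57591739/849) = I*√48895386411/849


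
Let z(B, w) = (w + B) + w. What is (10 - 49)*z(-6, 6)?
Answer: -234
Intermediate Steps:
z(B, w) = B + 2*w (z(B, w) = (B + w) + w = B + 2*w)
(10 - 49)*z(-6, 6) = (10 - 49)*(-6 + 2*6) = -39*(-6 + 12) = -39*6 = -234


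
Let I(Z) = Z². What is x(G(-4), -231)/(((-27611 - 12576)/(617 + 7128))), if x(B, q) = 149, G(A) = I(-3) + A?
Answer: -1154005/40187 ≈ -28.716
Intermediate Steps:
G(A) = 9 + A (G(A) = (-3)² + A = 9 + A)
x(G(-4), -231)/(((-27611 - 12576)/(617 + 7128))) = 149/(((-27611 - 12576)/(617 + 7128))) = 149/((-40187/7745)) = 149/((-40187*1/7745)) = 149/(-40187/7745) = 149*(-7745/40187) = -1154005/40187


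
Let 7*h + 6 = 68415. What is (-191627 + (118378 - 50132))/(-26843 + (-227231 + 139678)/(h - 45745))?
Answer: 31068076086/6758615587 ≈ 4.5968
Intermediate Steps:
h = 68409/7 (h = -6/7 + (⅐)*68415 = -6/7 + 68415/7 = 68409/7 ≈ 9772.7)
(-191627 + (118378 - 50132))/(-26843 + (-227231 + 139678)/(h - 45745)) = (-191627 + (118378 - 50132))/(-26843 + (-227231 + 139678)/(68409/7 - 45745)) = (-191627 + 68246)/(-26843 - 87553/(-251806/7)) = -123381/(-26843 - 87553*(-7/251806)) = -123381/(-26843 + 612871/251806) = -123381/(-6758615587/251806) = -123381*(-251806/6758615587) = 31068076086/6758615587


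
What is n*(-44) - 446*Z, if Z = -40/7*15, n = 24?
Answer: 260208/7 ≈ 37173.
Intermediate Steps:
Z = -600/7 (Z = -40*1/7*15 = -40/7*15 = -600/7 ≈ -85.714)
n*(-44) - 446*Z = 24*(-44) - 446*(-600/7) = -1056 + 267600/7 = 260208/7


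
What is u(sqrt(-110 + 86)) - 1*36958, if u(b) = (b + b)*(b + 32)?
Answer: -37006 + 128*I*sqrt(6) ≈ -37006.0 + 313.53*I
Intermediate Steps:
u(b) = 2*b*(32 + b) (u(b) = (2*b)*(32 + b) = 2*b*(32 + b))
u(sqrt(-110 + 86)) - 1*36958 = 2*sqrt(-110 + 86)*(32 + sqrt(-110 + 86)) - 1*36958 = 2*sqrt(-24)*(32 + sqrt(-24)) - 36958 = 2*(2*I*sqrt(6))*(32 + 2*I*sqrt(6)) - 36958 = 4*I*sqrt(6)*(32 + 2*I*sqrt(6)) - 36958 = -36958 + 4*I*sqrt(6)*(32 + 2*I*sqrt(6))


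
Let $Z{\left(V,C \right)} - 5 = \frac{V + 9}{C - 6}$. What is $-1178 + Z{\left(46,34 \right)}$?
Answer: $- \frac{32789}{28} \approx -1171.0$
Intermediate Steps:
$Z{\left(V,C \right)} = 5 + \frac{9 + V}{-6 + C}$ ($Z{\left(V,C \right)} = 5 + \frac{V + 9}{C - 6} = 5 + \frac{9 + V}{-6 + C}$)
$-1178 + Z{\left(46,34 \right)} = -1178 + \frac{-21 + 46 + 5 \cdot 34}{-6 + 34} = -1178 + \frac{-21 + 46 + 170}{28} = -1178 + \frac{1}{28} \cdot 195 = -1178 + \frac{195}{28} = - \frac{32789}{28}$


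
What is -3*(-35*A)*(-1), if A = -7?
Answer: 735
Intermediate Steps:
-3*(-35*A)*(-1) = -3*(-35*(-7))*(-1) = -735*(-1) = -3*(-245) = 735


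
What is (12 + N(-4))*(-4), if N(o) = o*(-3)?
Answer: -96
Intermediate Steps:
N(o) = -3*o
(12 + N(-4))*(-4) = (12 - 3*(-4))*(-4) = (12 + 12)*(-4) = 24*(-4) = -96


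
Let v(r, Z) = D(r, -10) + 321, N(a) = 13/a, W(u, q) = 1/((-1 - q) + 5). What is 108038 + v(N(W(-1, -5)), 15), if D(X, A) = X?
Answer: 108476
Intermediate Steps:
W(u, q) = 1/(4 - q)
v(r, Z) = 321 + r (v(r, Z) = r + 321 = 321 + r)
108038 + v(N(W(-1, -5)), 15) = 108038 + (321 + 13/((-1/(-4 - 5)))) = 108038 + (321 + 13/((-1/(-9)))) = 108038 + (321 + 13/((-1*(-⅑)))) = 108038 + (321 + 13/(⅑)) = 108038 + (321 + 13*9) = 108038 + (321 + 117) = 108038 + 438 = 108476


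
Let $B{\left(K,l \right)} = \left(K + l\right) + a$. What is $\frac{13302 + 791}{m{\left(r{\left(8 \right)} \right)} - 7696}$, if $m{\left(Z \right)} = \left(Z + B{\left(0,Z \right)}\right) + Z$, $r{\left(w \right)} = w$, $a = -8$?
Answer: $- \frac{14093}{7680} \approx -1.835$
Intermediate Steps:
$B{\left(K,l \right)} = -8 + K + l$ ($B{\left(K,l \right)} = \left(K + l\right) - 8 = -8 + K + l$)
$m{\left(Z \right)} = -8 + 3 Z$ ($m{\left(Z \right)} = \left(Z + \left(-8 + 0 + Z\right)\right) + Z = \left(Z + \left(-8 + Z\right)\right) + Z = \left(-8 + 2 Z\right) + Z = -8 + 3 Z$)
$\frac{13302 + 791}{m{\left(r{\left(8 \right)} \right)} - 7696} = \frac{13302 + 791}{\left(-8 + 3 \cdot 8\right) - 7696} = \frac{14093}{\left(-8 + 24\right) - 7696} = \frac{14093}{16 - 7696} = \frac{14093}{-7680} = 14093 \left(- \frac{1}{7680}\right) = - \frac{14093}{7680}$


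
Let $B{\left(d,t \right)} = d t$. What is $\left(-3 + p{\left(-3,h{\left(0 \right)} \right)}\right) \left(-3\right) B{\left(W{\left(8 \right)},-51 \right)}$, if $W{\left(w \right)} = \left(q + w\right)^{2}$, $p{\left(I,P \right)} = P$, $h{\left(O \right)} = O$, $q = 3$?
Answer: $-55539$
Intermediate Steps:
$W{\left(w \right)} = \left(3 + w\right)^{2}$
$\left(-3 + p{\left(-3,h{\left(0 \right)} \right)}\right) \left(-3\right) B{\left(W{\left(8 \right)},-51 \right)} = \left(-3 + 0\right) \left(-3\right) \left(3 + 8\right)^{2} \left(-51\right) = \left(-3\right) \left(-3\right) 11^{2} \left(-51\right) = 9 \cdot 121 \left(-51\right) = 9 \left(-6171\right) = -55539$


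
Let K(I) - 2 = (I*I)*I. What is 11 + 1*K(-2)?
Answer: 5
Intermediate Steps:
K(I) = 2 + I³ (K(I) = 2 + (I*I)*I = 2 + I²*I = 2 + I³)
11 + 1*K(-2) = 11 + 1*(2 + (-2)³) = 11 + 1*(2 - 8) = 11 + 1*(-6) = 11 - 6 = 5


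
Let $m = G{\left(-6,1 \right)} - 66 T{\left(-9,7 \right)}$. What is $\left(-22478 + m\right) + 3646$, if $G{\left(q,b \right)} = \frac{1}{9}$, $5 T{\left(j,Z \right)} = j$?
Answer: $- \frac{842089}{45} \approx -18713.0$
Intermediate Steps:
$T{\left(j,Z \right)} = \frac{j}{5}$
$G{\left(q,b \right)} = \frac{1}{9}$
$m = \frac{5351}{45}$ ($m = \frac{1}{9} - 66 \cdot \frac{1}{5} \left(-9\right) = \frac{1}{9} - - \frac{594}{5} = \frac{1}{9} + \frac{594}{5} = \frac{5351}{45} \approx 118.91$)
$\left(-22478 + m\right) + 3646 = \left(-22478 + \frac{5351}{45}\right) + 3646 = - \frac{1006159}{45} + 3646 = - \frac{842089}{45}$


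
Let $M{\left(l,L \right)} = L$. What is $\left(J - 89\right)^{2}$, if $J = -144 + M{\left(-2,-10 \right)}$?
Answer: $59049$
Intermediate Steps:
$J = -154$ ($J = -144 - 10 = -154$)
$\left(J - 89\right)^{2} = \left(-154 - 89\right)^{2} = \left(-243\right)^{2} = 59049$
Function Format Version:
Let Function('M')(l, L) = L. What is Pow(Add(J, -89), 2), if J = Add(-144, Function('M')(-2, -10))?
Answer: 59049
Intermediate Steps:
J = -154 (J = Add(-144, -10) = -154)
Pow(Add(J, -89), 2) = Pow(Add(-154, -89), 2) = Pow(-243, 2) = 59049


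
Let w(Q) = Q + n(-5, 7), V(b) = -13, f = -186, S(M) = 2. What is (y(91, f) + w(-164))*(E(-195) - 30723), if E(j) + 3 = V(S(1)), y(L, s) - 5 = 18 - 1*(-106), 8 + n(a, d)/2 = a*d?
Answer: 3719419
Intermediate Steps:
n(a, d) = -16 + 2*a*d (n(a, d) = -16 + 2*(a*d) = -16 + 2*a*d)
y(L, s) = 129 (y(L, s) = 5 + (18 - 1*(-106)) = 5 + (18 + 106) = 5 + 124 = 129)
w(Q) = -86 + Q (w(Q) = Q + (-16 + 2*(-5)*7) = Q + (-16 - 70) = Q - 86 = -86 + Q)
E(j) = -16 (E(j) = -3 - 13 = -16)
(y(91, f) + w(-164))*(E(-195) - 30723) = (129 + (-86 - 164))*(-16 - 30723) = (129 - 250)*(-30739) = -121*(-30739) = 3719419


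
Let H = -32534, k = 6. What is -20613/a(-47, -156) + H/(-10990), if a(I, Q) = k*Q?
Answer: 42831449/1714440 ≈ 24.983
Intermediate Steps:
a(I, Q) = 6*Q
-20613/a(-47, -156) + H/(-10990) = -20613/(6*(-156)) - 32534/(-10990) = -20613/(-936) - 32534*(-1/10990) = -20613*(-1/936) + 16267/5495 = 6871/312 + 16267/5495 = 42831449/1714440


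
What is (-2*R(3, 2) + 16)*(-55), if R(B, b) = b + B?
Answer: -330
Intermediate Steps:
R(B, b) = B + b
(-2*R(3, 2) + 16)*(-55) = (-2*(3 + 2) + 16)*(-55) = (-2*5 + 16)*(-55) = (-10 + 16)*(-55) = 6*(-55) = -330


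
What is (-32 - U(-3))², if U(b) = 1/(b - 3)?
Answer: 36481/36 ≈ 1013.4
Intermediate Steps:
U(b) = 1/(-3 + b)
(-32 - U(-3))² = (-32 - 1/(-3 - 3))² = (-32 - 1/(-6))² = (-32 - 1*(-⅙))² = (-32 + ⅙)² = (-191/6)² = 36481/36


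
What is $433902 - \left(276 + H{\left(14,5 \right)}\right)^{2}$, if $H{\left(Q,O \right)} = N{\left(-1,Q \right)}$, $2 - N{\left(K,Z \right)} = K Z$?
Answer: $348638$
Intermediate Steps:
$N{\left(K,Z \right)} = 2 - K Z$
$H{\left(Q,O \right)} = 2 + Q$ ($H{\left(Q,O \right)} = 2 - - Q = 2 + Q$)
$433902 - \left(276 + H{\left(14,5 \right)}\right)^{2} = 433902 - \left(276 + \left(2 + 14\right)\right)^{2} = 433902 - \left(276 + 16\right)^{2} = 433902 - 292^{2} = 433902 - 85264 = 348638$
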